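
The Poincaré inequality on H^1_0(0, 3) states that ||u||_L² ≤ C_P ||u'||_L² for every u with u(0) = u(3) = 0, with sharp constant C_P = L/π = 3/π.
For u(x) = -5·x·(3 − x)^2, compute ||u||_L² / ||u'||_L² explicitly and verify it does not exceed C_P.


||u||_L² / ||u'||_L² = 3*sqrt(14)/14 < C_P = 3/π.

u(x) = -5·x·(3 − x)^2, so u'(x) = 15*(1 - x)*(x - 3).
u(x) = -5·x·(3 − x)^2 vanishes at x = 0 and x = 3, so u ∈ H^1_0(0, 3). Differentiate via the product rule and integrate the resulting polynomials term by term.
  ∫_0^3 u² dx = ∫_0^3 (25*x^6 - 300*x^5 + 1350*x^4 - 2700*x^3 + 2025*x^2) dx. Term by term:
    ∫_0^3 25*x^6 dx = 54675/7;  ∫_0^3 -300*x^5 dx = -36450;  ∫_0^3 1350*x^4 dx = 65610;
    ∫_0^3 -2700*x^3 dx = -54675;  ∫_0^3 2025*x^2 dx = 18225.
  Sum: 54675/7 − 36450 + 65610 − 54675 + 18225 = 3645/7.
  ∫_0^3 (u')² dx = ∫_0^3 (225*x^4 - 1800*x^3 + 4950*x^2 - 5400*x + 2025) dx. Term by term:
    ∫_0^3 225*x^4 dx = 10935;  ∫_0^3 -1800*x^3 dx = -36450;  ∫_0^3 4950*x^2 dx = 44550;
    ∫_0^3 -5400*x dx = -24300;  ∫_0^3 2025 dx = 6075.
  Sum: 10935 − 36450 + 44550 − 24300 + 6075 = 810.
∫_0^3 u² dx = 3645/7, so ||u||_L² = 27*sqrt(35)/7.
∫_0^3 (u')² dx = 810, so ||u'||_L² = 9*sqrt(10).
Ratio ||u||_L² / ||u'||_L² = 3*sqrt(14)/14.
Sharp Poincaré constant on H^1_0(0, 3) is C_P = L/π = 3/π, achieved by sin(π/3·x).
A polynomial bump cannot attain the sharp Poincaré constant (only the first sine eigenfunction does), so the ratio is strictly less than C_P, consistent with ||u||_L² ≤ C_P ||u'||_L².


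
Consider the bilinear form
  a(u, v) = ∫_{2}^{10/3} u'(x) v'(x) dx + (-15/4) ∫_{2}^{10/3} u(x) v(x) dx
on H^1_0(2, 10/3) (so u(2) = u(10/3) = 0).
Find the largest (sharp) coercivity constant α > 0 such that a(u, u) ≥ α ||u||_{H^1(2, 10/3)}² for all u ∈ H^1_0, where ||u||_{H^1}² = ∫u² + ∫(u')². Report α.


α = 3*(-20 + 3*π^2)/(16 + 9*π^2)

Coercivity of a(·,·) on H^1_0(2, 10/3) means a(u, u) ≥ α ||u||_{H^1}² for every u ∈ H^1_0.
The interval has length L = 4/3, and Poincaré/coercivity depend only on L. Here a(u, u) = ∫(u')² + (-15/4)·∫u².
Here c = -15/4 < 0 with |c| < (π/L)² = 9*π^2/16, so coercivity still holds. The condition a(u,u) ≥ α||u||_{H^1}² reads (1−α)∫(u')² ≥ (α−c)∫u². Any admissible α is ≤ 1 (rapidly oscillating u have ∫u²/∫(u')² → 0), and α = 1 would force 0 ≥ (1−c)∫u², impossible since c < 1; so 1−α > 0. By the sharp Poincaré inequality on H^1_0 of an interval of length L, ∫(u')² ≥ (π/L)²∫u² with equality for the first sine mode sin(π(x−x₀)/L) (x₀ the left endpoint), so the inequality holds for all u iff (1−α)(π/L)² ≥ α − c, i.e. α ≤ ((π/L)² + c)/((π/L)² + 1) = (1 + c(L/π)²)/(1 + (L/π)²). (Direct route, valid since c ≤ 0: Poincaré gives c∫u² ≥ c(L/π)²∫(u')², so a(u,u) ≥ (1 + c(L/π)²)∫(u')², while ||u||_{H^1}² ≤ (1 + (L/π)²)∫(u')²; dividing yields the same α.) With (π/L)² = 9*π^2/16 and c = -15/4, the largest admissible constant is α = ((π/L)² + c)/((π/L)² + 1).
Simplifying, α = 3*(-20 + 3*π^2)/(16 + 9*π^2).


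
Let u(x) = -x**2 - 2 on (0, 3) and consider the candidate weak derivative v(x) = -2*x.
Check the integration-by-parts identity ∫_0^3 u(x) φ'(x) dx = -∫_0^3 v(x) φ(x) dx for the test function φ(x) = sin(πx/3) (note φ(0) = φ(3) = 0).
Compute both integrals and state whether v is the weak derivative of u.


LHS = 18/π, RHS = 18/π. Yes, v = u' weakly.

u(x) = -x**2 - 2, classical derivative u'(x) = -2*x.
φ(x) = sin(πx/3), so φ'(x) = π*cos(π*x/3)/3.
Note φ(0) = φ(3) = 0, so the boundary term u·φ vanishes.
LHS = ∫_0^3 u(x) φ'(x) dx = ∫_0^3 (-π*x^2*cos(π*x/3)/3 - 2*π*cos(π*x/3)/3) dx. Term by term:
  ∫_0^3 -2*π*cos(π*x/3)/3 dx = 0;  ∫_0^3 -π*x^2*cos(π*x/3)/3 dx = 18/π.
Sum: 0 + 18/π = 18/π.
So LHS = 18/π.
∫_0^3 v(x) φ(x) dx = ∫_0^3 (-2*x*sin(π*x/3)) dx. Term by term:
  ∫_0^3 -2*x*sin(π*x/3) dx = -18/π.
So RHS = -∫_0^3 v(x) φ(x) dx = 18/π.
LHS = RHS, so the identity holds for this test φ.
Moreover u is smooth here and v(x) = u'(x) = -2*x pointwise, so the identity holds for every test function. Hence v is the weak derivative of u.


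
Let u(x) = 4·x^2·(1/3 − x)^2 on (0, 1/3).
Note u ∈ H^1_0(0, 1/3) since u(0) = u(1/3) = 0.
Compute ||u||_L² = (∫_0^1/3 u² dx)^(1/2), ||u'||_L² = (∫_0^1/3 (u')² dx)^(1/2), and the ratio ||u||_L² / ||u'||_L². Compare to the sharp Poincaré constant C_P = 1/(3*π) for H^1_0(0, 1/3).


||u||_L² / ||u'||_L² = sqrt(3)/18 < C_P = 1/(3*π).

u(x) = 4·x^2·(1/3 − x)^2, so u'(x) = 8*x*(3*x - 1)*(6*x - 1)/9.
u(x) = 4·x^2·(1/3 − x)^2 vanishes at x = 0 and x = 1/3, so u ∈ H^1_0(0, 1/3). Differentiate via the product rule and integrate the resulting polynomials term by term.
  ∫_0^1/3 u² dx = ∫_0^1/3 (16*x^8 - 64*x^7/3 + 32*x^6/3 - 64*x^5/27 + 16*x^4/81) dx. Term by term:
    ∫_0^1/3 16*x^8 dx = 16/177147;  ∫_0^1/3 -64*x^7/3 dx = -8/19683;  ∫_0^1/3 32*x^6/3 dx = 32/45927;
    ∫_0^1/3 -64*x^5/27 dx = -32/59049;  ∫_0^1/3 16*x^4/81 dx = 16/98415.
  Sum: 16/177147 − 8/19683 + 32/45927 − 32/59049 + 16/98415 = 8/6200145.
  ∫_0^1/3 (u')² dx = ∫_0^1/3 (256*x^6 - 256*x^5 + 832*x^4/9 - 128*x^3/9 + 64*x^2/81) dx. Term by term:
    ∫_0^1/3 256*x^6 dx = 256/15309;  ∫_0^1/3 -256*x^5 dx = -128/2187;  ∫_0^1/3 832*x^4/9 dx = 832/10935;
    ∫_0^1/3 -128*x^3/9 dx = -32/729;  ∫_0^1/3 64*x^2/81 dx = 64/6561.
  Sum: 256/15309 − 128/2187 + 832/10935 − 32/729 + 64/6561 = 32/229635.
∫_0^1/3 u² dx = 8/6200145, so ||u||_L² = 2*sqrt(210)/25515.
∫_0^1/3 (u')² dx = 32/229635, so ||u'||_L² = 4*sqrt(70)/2835.
Ratio ||u||_L² / ||u'||_L² = sqrt(3)/18.
Sharp Poincaré constant on H^1_0(0, 1/3) is C_P = L/π = 1/(3*π), achieved by sin(3*π·x).
A polynomial bump cannot attain the sharp Poincaré constant (only the first sine eigenfunction does), so the ratio is strictly less than C_P, consistent with ||u||_L² ≤ C_P ||u'||_L².


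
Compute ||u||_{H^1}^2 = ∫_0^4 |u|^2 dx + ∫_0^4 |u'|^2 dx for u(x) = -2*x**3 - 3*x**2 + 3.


||u||_{H^1}^2 = 217212/7

The H^1 norm (squared) on an interval (0, L) is
  ||u||_{H^1}^2 = ∫_0^L u(x)^2 dx + ∫_0^L u'(x)^2 dx.
Compute u'(x) = -6*x**2 - 6*x.
Then u(x)^2 = 4*x**6 + 12*x**5 + 9*x**4 - 12*x**3 - 18*x**2 + 9 and u'(x)^2 = 36*x**4 + 72*x**3 + 36*x**2.
Integrate each monomial from 0 to 4 using ∫_0^4 c·x^n dx = c·4^(n+1)/(n+1):
  ∫_0^4 u(x)^2 dx = ∫_0^4 (4*x^6 + 12*x^5 + 9*x^4 - 12*x^3 - 18*x^2 + 9) dx. Term by term:
    ∫_0^4 4*x^6 dx = 65536/7;  ∫_0^4 12*x^5 dx = 8192;  ∫_0^4 9*x^4 dx = 9216/5;
    ∫_0^4 -12*x^3 dx = -768;  ∫_0^4 -18*x^2 dx = -384;  ∫_0^4 9 dx = 36.
  Sum: 65536/7 + 8192 + 9216/5 − 768 − 384 + 36 = 639852/35.
  ∫_0^4 u'(x)^2 dx = ∫_0^4 (36*x^4 + 72*x^3 + 36*x^2) dx. Term by term:
    ∫_0^4 36*x^4 dx = 36864/5;  ∫_0^4 72*x^3 dx = 4608;  ∫_0^4 36*x^2 dx = 768.
  Sum: 36864/5 + 4608 + 768 = 63744/5.
Adding: ||u||_{H^1}^2 = 639852/35 + 63744/5 = 217212/7.


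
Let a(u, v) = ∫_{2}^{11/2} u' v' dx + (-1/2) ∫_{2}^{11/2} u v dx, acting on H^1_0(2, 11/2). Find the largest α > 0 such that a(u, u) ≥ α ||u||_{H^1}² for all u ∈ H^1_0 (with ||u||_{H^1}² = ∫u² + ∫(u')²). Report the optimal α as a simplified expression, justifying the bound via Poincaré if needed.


α = (-49 + 8*π^2)/(2*(4*π^2 + 49))

Coercivity of a(·,·) on H^1_0(2, 11/2) means a(u, u) ≥ α ||u||_{H^1}² for every u ∈ H^1_0.
The interval has length L = 7/2, and Poincaré/coercivity depend only on L. Here a(u, u) = ∫(u')² + (-1/2)·∫u².
Here c = -1/2 < 0 with |c| < (π/L)² = 4*π^2/49, so coercivity still holds. The condition a(u,u) ≥ α||u||_{H^1}² reads (1−α)∫(u')² ≥ (α−c)∫u². Any admissible α is ≤ 1 (rapidly oscillating u have ∫u²/∫(u')² → 0), and α = 1 would force 0 ≥ (1−c)∫u², impossible since c < 1; so 1−α > 0. By the sharp Poincaré inequality on H^1_0 of an interval of length L, ∫(u')² ≥ (π/L)²∫u² with equality for the first sine mode sin(π(x−x₀)/L) (x₀ the left endpoint), so the inequality holds for all u iff (1−α)(π/L)² ≥ α − c, i.e. α ≤ ((π/L)² + c)/((π/L)² + 1) = (1 + c(L/π)²)/(1 + (L/π)²). (Direct route, valid since c ≤ 0: Poincaré gives c∫u² ≥ c(L/π)²∫(u')², so a(u,u) ≥ (1 + c(L/π)²)∫(u')², while ||u||_{H^1}² ≤ (1 + (L/π)²)∫(u')²; dividing yields the same α.) With (π/L)² = 4*π^2/49 and c = -1/2, the largest admissible constant is α = ((π/L)² + c)/((π/L)² + 1).
Simplifying, α = (-49 + 8*π^2)/(2*(4*π^2 + 49)).


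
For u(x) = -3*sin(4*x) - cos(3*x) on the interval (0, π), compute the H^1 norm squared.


||u||_{H^1(0,π)}^2 = 480/7 + 163*π/2

u'(x) = 3*sin(3*x) - 12*cos(4*x).
Expand u² and (u')² and integrate term by term on (0, π), using: for integers n ≥ 1, ∫_0^π sin²(nx) dx = ∫_0^π cos²(nx) dx = π/2; for n ≠ n', ∫_0^π sin(nx)sin(n'x) dx = ∫_0^π cos(nx)cos(n'x) dx = 0; and by product-to-sum, ∫_0^π sin(nx)cos(n'x) dx = ½∫_0^π [sin((n+n')x) + sin((n−n')x)] dx, which is 0 when n+n' is even and 2n/(n²−n'²) when n+n' is odd (it need not vanish on (0, π)).
  u² squared terms: (-1)²·∫cos(3x)² dx = 1·π/2 = π/2;  (-3)²·∫sin(4x)² dx = 9·π/2 = 9*π/2.
  u² cross terms: 2·(-1)·(-3)·∫cos(3x)·sin(4x) dx = 6·(8/7) = 48/7.
  So ∫_0^π u² dx = π/2 + 9*π/2 + 48/7 = 48/7 + 5*π.
  (u')² squared terms: (-12)²·∫cos(4x)² dx = 144·π/2 = 72*π;  (3)²·∫sin(3x)² dx = 9·π/2 = 9*π/2.
  (u')² cross terms: 2·(-12)·(3)·∫cos(4x)·sin(3x) dx = -72·(-6/7) = 432/7.
  So ∫_0^π (u')² dx = 72*π + 9*π/2 + 432/7 = 432/7 + 153*π/2.
||u||_{H^1}^2 = (48/7 + 5*π) + (432/7 + 153*π/2) = 480/7 + 163*π/2.


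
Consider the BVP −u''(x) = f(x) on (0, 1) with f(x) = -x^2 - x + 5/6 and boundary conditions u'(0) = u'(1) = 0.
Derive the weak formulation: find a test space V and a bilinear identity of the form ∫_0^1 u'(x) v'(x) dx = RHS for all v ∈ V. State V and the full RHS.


V = H^1(0, 1) (no boundary constraint on v; u is determined up to an additive constant); weak form: ∫_0^1 u'v' dx = ∫_0^1 (-x^2 - x + 5/6) v dx for all v ∈ V.

Multiply both sides by a test function v and integrate from 0 to 1:
  ∫_0^1 −u''(x) v(x) dx = ∫_0^1 f(x) v(x) dx.
Integrate the LHS by parts once:
  ∫_0^1 −u'' v dx = −[u'(x) v(x)]_0^1 + ∫_0^1 u'(x) v'(x) dx.
Thus ∫_0^1 u'(x) v'(x) dx = ∫_0^1 f(x) v(x) dx + [u'(x) v(x)]_0^1.
Choose V so that boundary terms are either known or forced to vanish.
u has homogeneous Neumann: u'(0) = u'(1) = 0. So [u' v]_0^1 = 0·v(1) − 0·v(0) = 0 for any v; take V = H^1(0, 1).
Weak formulation: find u (satisfying any essential BC) such that ∫_0^1 u'(x) v'(x) dx = ∫_0^1 f v dx for all v ∈ V (homogeneous Neumann, so boundary terms vanish).
Substituting f(x) = -x^2 - x + 5/6, the right-hand side is ∫_0^1 (-x^2 - x + 5/6) v dx.
Compatibility check (pure Neumann): taking v ≡ 1 ∈ V gives 0 = ∫_0^1 f dx + (0) − (0), i.e. ∫_0^1 f dx must equal u'(0) − u'(1) = 0. Indeed ∫_0^1 (-x^2 - x + 5/6) dx = 0, so the data are compatible. The solution is then unique only up to an additive constant (fix it e.g. by requiring ∫_0^1 u dx = 0).


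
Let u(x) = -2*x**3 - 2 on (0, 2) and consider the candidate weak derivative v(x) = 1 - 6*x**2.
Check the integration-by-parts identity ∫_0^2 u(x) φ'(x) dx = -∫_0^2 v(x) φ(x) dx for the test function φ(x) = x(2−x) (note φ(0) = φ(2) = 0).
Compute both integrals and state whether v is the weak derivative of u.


LHS = 48/5, RHS = 124/15. No, v is not the weak derivative of u.

u(x) = -2*x**3 - 2, classical derivative u'(x) = -6*x**2.
φ(x) = x(2−x), so φ'(x) = 2 - 2*x.
Note φ(0) = φ(2) = 0, so the boundary term u·φ vanishes.
LHS = ∫_0^2 u(x) φ'(x) dx = ∫_0^2 (4*x^4 - 4*x^3 + 4*x - 4) dx. Term by term:
  ∫_0^2 4*x^4 dx = 128/5;  ∫_0^2 -4*x^3 dx = -16;  ∫_0^2 4*x dx = 8;
  ∫_0^2 -4 dx = -8.
Sum: 128/5 − 16 + 8 − 8 = 48/5.
So LHS = 48/5.
∫_0^2 v(x) φ(x) dx = ∫_0^2 (6*x^4 - 12*x^3 - x^2 + 2*x) dx. Term by term:
  ∫_0^2 6*x^4 dx = 192/5;  ∫_0^2 -12*x^3 dx = -48;  ∫_0^2 -x^2 dx = -8/3;
  ∫_0^2 2*x dx = 4.
Sum: 192/5 − 48 − 8/3 + 4 = -124/15.
So RHS = -∫_0^2 v(x) φ(x) dx = 124/15.
LHS − RHS = 4/3 ≠ 0, so the identity fails.
(For a valid weak derivative the identity must hold for EVERY test function, in particular this one. The failure shows v is NOT the weak derivative of u.)
Correct weak derivative would be u'(x) = -6*x**2.


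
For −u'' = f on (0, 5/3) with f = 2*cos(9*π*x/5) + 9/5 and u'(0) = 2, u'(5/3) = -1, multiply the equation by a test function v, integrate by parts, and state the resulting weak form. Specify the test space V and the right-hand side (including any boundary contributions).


V = H^1(0, 5/3) (v unrestricted at boundary; u is determined up to an additive constant); weak form: ∫_0^5/3 u'v' dx = ∫_0^5/3 (2*cos(9*π*x/5) + 9/5) v dx − v(5/3) − 2·v(0) for all v ∈ V.

Multiply both sides by a test function v and integrate from 0 to 5/3:
  ∫_0^5/3 −u''(x) v(x) dx = ∫_0^5/3 f(x) v(x) dx.
Integrate the LHS by parts once:
  ∫_0^5/3 −u'' v dx = −[u'(x) v(x)]_0^5/3 + ∫_0^5/3 u'(x) v'(x) dx.
Thus ∫_0^5/3 u'(x) v'(x) dx = ∫_0^5/3 f(x) v(x) dx + [u'(x) v(x)]_0^5/3.
Choose V so that boundary terms are either known or forced to vanish.
u has inhomogeneous Neumann u'(0) = 2, u'(5/3) = -1. [u' v]_0^5/3 = (-1)·v(5/3) − (2)·v(0) = − v(5/3) − 2·v(0). Take V = H^1(0, 5/3); boundary term becomes part of RHS.
Weak formulation: find u (satisfying any essential BC) such that ∫_0^5/3 u'(x) v'(x) dx = ∫_0^5/3 f v dx − v(5/3) − 2·v(0) for all v ∈ V (Neumann data are natural BCs: they enter the RHS as boundary terms).
Substituting f(x) = 2*cos(9*π*x/5) + 9/5, the right-hand side is ∫_0^5/3 (2*cos(9*π*x/5) + 9/5) v dx − v(5/3) − 2·v(0).
Compatibility check (pure Neumann): taking v ≡ 1 ∈ V gives 0 = ∫_0^5/3 f dx + (-1) − (2), i.e. ∫_0^5/3 f dx must equal u'(0) − u'(5/3) = 3. Indeed ∫_0^5/3 (2*cos(9*π*x/5) + 9/5) dx = 3, so the data are compatible. The solution is then unique only up to an additive constant (fix it e.g. by requiring ∫_0^5/3 u dx = 0).


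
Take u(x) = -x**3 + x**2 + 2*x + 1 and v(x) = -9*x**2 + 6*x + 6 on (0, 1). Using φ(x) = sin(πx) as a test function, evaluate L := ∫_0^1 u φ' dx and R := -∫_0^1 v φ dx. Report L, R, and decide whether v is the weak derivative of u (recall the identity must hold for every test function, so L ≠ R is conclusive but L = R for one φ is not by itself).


LHS = -3/π - 12/π^3, RHS = -9/π - 36/π^3. No, v is not the weak derivative of u.

u(x) = -x**3 + x**2 + 2*x + 1, classical derivative u'(x) = -3*x**2 + 2*x + 2.
φ(x) = sin(πx), so φ'(x) = π*cos(π*x).
Note φ(0) = φ(1) = 0, so the boundary term u·φ vanishes.
LHS = ∫_0^1 u(x) φ'(x) dx = ∫_0^1 (-π*x^3*cos(π*x) + π*x^2*cos(π*x) + 2*π*x*cos(π*x) + π*cos(π*x)) dx. Term by term:
  ∫_0^1 π*cos(π*x) dx = 0;  ∫_0^1 π*x^2*cos(π*x) dx = -2/π;  ∫_0^1 -π*x^3*cos(π*x) dx = -12/π^3 + 3/π;
  ∫_0^1 2*π*x*cos(π*x) dx = -4/π.
Sum: 0 − 2/π + -12/π^3 + 3/π − 4/π = -3/π - 12/π^3.
So LHS = -3/π - 12/π^3.
∫_0^1 v(x) φ(x) dx = ∫_0^1 (-9*x^2*sin(π*x) + 6*x*sin(π*x) + 6*sin(π*x)) dx. Term by term:
  ∫_0^1 6*sin(π*x) dx = 12/π;  ∫_0^1 -9*x^2*sin(π*x) dx = -9/π + 36/π^3;  ∫_0^1 6*x*sin(π*x) dx = 6/π.
Sum: 12/π + -9/π + 36/π^3 + 6/π = 36/π^3 + 9/π.
So RHS = -∫_0^1 v(x) φ(x) dx = -9/π - 36/π^3.
LHS − RHS = 24/π^3 + 6/π ≠ 0, so the identity fails.
(For a valid weak derivative the identity must hold for EVERY test function, in particular this one. The failure shows v is NOT the weak derivative of u.)
Correct weak derivative would be u'(x) = -3*x**2 + 2*x + 2.


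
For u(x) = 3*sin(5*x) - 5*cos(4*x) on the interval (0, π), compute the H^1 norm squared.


||u||_{H^1(0,π)}^2 = -1700/3 + 659*π/2

u'(x) = 20*sin(4*x) + 15*cos(5*x).
Expand u² and (u')² and integrate term by term on (0, π), using: for integers n ≥ 1, ∫_0^π sin²(nx) dx = ∫_0^π cos²(nx) dx = π/2; for n ≠ n', ∫_0^π sin(nx)sin(n'x) dx = ∫_0^π cos(nx)cos(n'x) dx = 0; and by product-to-sum, ∫_0^π sin(nx)cos(n'x) dx = ½∫_0^π [sin((n+n')x) + sin((n−n')x)] dx, which is 0 when n+n' is even and 2n/(n²−n'²) when n+n' is odd (it need not vanish on (0, π)).
  u² squared terms: (-5)²·∫cos(4x)² dx = 25·π/2 = 25*π/2;  (3)²·∫sin(5x)² dx = 9·π/2 = 9*π/2.
  u² cross terms: 2·(-5)·(3)·∫cos(4x)·sin(5x) dx = -30·(10/9) = -100/3.
  So ∫_0^π u² dx = 25*π/2 + 9*π/2 − 100/3 = -100/3 + 17*π.
  (u')² squared terms: (15)²·∫cos(5x)² dx = 225·π/2 = 225*π/2;  (20)²·∫sin(4x)² dx = 400·π/2 = 200*π.
  (u')² cross terms: 2·(15)·(20)·∫cos(5x)·sin(4x) dx = 600·(-8/9) = -1600/3.
  So ∫_0^π (u')² dx = 225*π/2 + 200*π − 1600/3 = -1600/3 + 625*π/2.
||u||_{H^1}^2 = (-100/3 + 17*π) + (-1600/3 + 625*π/2) = -1700/3 + 659*π/2.


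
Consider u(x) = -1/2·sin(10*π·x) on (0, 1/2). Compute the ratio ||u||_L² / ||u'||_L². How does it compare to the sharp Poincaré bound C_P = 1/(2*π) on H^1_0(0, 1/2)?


||u||_L² / ||u'||_L² = 1/(10*π) < C_P = 1/(2*π).

u(x) = -1/2·sin(10*π·x), so u'(x) = -5*π*cos(10*π*x).
Writing u(x) = A·sin(kπx/L) with A = -1/2 and k = 5, use ∫_0^L sin²(kπx/L) dx = L/2 and ∫_0^L cos²(kπx/L) dx = L/2.
u² = 1/4·sin²(10*π·x) and (u')² = 25*π^2·cos²(10*π·x), and each of sin², cos² integrates to L/2 = 1/4 over (0, 1/2).
∫_0^1/2 u² dx = 1/16, so ||u||_L² = 1/4.
∫_0^1/2 (u')² dx = 25*π^2/4, so ||u'||_L² = 5*π/2.
Ratio ||u||_L² / ||u'||_L² = 1/(10*π).
Sharp Poincaré constant on H^1_0(0, 1/2) is C_P = L/π = 1/(2*π), achieved by sin(2*π·x).
This is the k = 5 harmonic; the ratio L/(kπ) is strictly less than C_P = L/π, consistent with the sharp inequality ||u||_L² ≤ C_P ||u'||_L².


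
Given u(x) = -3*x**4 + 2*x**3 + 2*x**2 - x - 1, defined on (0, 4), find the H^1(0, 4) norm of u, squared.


||u||_{H^1}^2 = 40575064/105

The H^1 norm (squared) on an interval (0, L) is
  ||u||_{H^1}^2 = ∫_0^L u(x)^2 dx + ∫_0^L u'(x)^2 dx.
Compute u'(x) = -12*x**3 + 6*x**2 + 4*x - 1.
Then u(x)^2 = 9*x**8 - 12*x**7 - 8*x**6 + 14*x**5 + 6*x**4 - 8*x**3 - 3*x**2 + 2*x + 1 and u'(x)^2 = 144*x**6 - 144*x**5 - 60*x**4 + 72*x**3 + 4*x**2 - 8*x + 1.
Integrate each monomial from 0 to 4 using ∫_0^4 c·x^n dx = c·4^(n+1)/(n+1):
  ∫_0^4 u(x)^2 dx = ∫_0^4 (9*x^8 - 12*x^7 - 8*x^6 + 14*x^5 + 6*x^4 - 8*x^3 - 3*x^2 + 2*x + 1) dx. Term by term:
    ∫_0^4 9*x^8 dx = 262144;  ∫_0^4 -12*x^7 dx = -98304;  ∫_0^4 -8*x^6 dx = -131072/7;
    ∫_0^4 14*x^5 dx = 28672/3;  ∫_0^4 6*x^4 dx = 6144/5;  ∫_0^4 -8*x^3 dx = -512;
    ∫_0^4 -3*x^2 dx = -64;  ∫_0^4 2*x dx = 16;  ∫_0^4 1 dx = 4.
  Sum: 262144 − 98304 − 131072/7 + 28672/3 + 6144/5 − 512 − 64 + 16 + 4 = 16311284/105.
  ∫_0^4 u'(x)^2 dx = ∫_0^4 (144*x^6 - 144*x^5 - 60*x^4 + 72*x^3 + 4*x^2 - 8*x + 1) dx. Term by term:
    ∫_0^4 144*x^6 dx = 2359296/7;  ∫_0^4 -144*x^5 dx = -98304;  ∫_0^4 -60*x^4 dx = -12288;
    ∫_0^4 72*x^3 dx = 4608;  ∫_0^4 4*x^2 dx = 256/3;  ∫_0^4 -8*x dx = -64;
    ∫_0^4 1 dx = 4.
  Sum: 2359296/7 − 98304 − 12288 + 4608 + 256/3 − 64 + 4 = 4852756/21.
Adding: ||u||_{H^1}^2 = 16311284/105 + 4852756/21 = 40575064/105.


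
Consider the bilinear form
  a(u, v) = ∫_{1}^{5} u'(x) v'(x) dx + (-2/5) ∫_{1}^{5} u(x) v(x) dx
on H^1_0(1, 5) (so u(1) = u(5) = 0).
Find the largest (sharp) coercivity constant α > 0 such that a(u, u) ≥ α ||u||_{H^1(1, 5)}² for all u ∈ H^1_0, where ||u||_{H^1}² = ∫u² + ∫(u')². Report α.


α = (-32/5 + π^2)/(π^2 + 16)

Coercivity of a(·,·) on H^1_0(1, 5) means a(u, u) ≥ α ||u||_{H^1}² for every u ∈ H^1_0.
The interval has length L = 4, and Poincaré/coercivity depend only on L. Here a(u, u) = ∫(u')² + (-2/5)·∫u².
Here c = -2/5 < 0 with |c| < (π/L)² = π^2/16, so coercivity still holds. The condition a(u,u) ≥ α||u||_{H^1}² reads (1−α)∫(u')² ≥ (α−c)∫u². Any admissible α is ≤ 1 (rapidly oscillating u have ∫u²/∫(u')² → 0), and α = 1 would force 0 ≥ (1−c)∫u², impossible since c < 1; so 1−α > 0. By the sharp Poincaré inequality on H^1_0 of an interval of length L, ∫(u')² ≥ (π/L)²∫u² with equality for the first sine mode sin(π(x−x₀)/L) (x₀ the left endpoint), so the inequality holds for all u iff (1−α)(π/L)² ≥ α − c, i.e. α ≤ ((π/L)² + c)/((π/L)² + 1) = (1 + c(L/π)²)/(1 + (L/π)²). (Direct route, valid since c ≤ 0: Poincaré gives c∫u² ≥ c(L/π)²∫(u')², so a(u,u) ≥ (1 + c(L/π)²)∫(u')², while ||u||_{H^1}² ≤ (1 + (L/π)²)∫(u')²; dividing yields the same α.) With (π/L)² = π^2/16 and c = -2/5, the largest admissible constant is α = ((π/L)² + c)/((π/L)² + 1).
Simplifying, α = (-32/5 + π^2)/(π^2 + 16).


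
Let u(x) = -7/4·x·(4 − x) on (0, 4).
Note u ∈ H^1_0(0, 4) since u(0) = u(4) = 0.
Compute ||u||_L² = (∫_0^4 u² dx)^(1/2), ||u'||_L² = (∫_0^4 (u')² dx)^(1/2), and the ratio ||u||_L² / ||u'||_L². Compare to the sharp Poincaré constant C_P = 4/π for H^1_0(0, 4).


||u||_L² / ||u'||_L² = 2*sqrt(10)/5 < C_P = 4/π.

u(x) = -7/4·x·(4 − x), so u'(x) = 7*x/2 - 7.
u(x) = -7/4·x·(4 − x) vanishes at x = 0 and x = 4, so u ∈ H^1_0(0, 4). Differentiate via the product rule and integrate the resulting polynomials term by term.
  ∫_0^4 u² dx = ∫_0^4 (49*x^4/16 - 49*x^3/2 + 49*x^2) dx. Term by term:
    ∫_0^4 49*x^4/16 dx = 3136/5;  ∫_0^4 -49*x^3/2 dx = -1568;  ∫_0^4 49*x^2 dx = 3136/3.
  Sum: 3136/5 − 1568 + 3136/3 = 1568/15.
  ∫_0^4 (u')² dx = ∫_0^4 (49*x^2/4 - 49*x + 49) dx. Term by term:
    ∫_0^4 49*x^2/4 dx = 784/3;  ∫_0^4 -49*x dx = -392;  ∫_0^4 49 dx = 196.
  Sum: 784/3 − 392 + 196 = 196/3.
∫_0^4 u² dx = 1568/15, so ||u||_L² = 28*sqrt(30)/15.
∫_0^4 (u')² dx = 196/3, so ||u'||_L² = 14*sqrt(3)/3.
Ratio ||u||_L² / ||u'||_L² = 2*sqrt(10)/5.
Sharp Poincaré constant on H^1_0(0, 4) is C_P = L/π = 4/π, achieved by sin(π/4·x).
A polynomial bump cannot attain the sharp Poincaré constant (only the first sine eigenfunction does), so the ratio is strictly less than C_P, consistent with ||u||_L² ≤ C_P ||u'||_L².


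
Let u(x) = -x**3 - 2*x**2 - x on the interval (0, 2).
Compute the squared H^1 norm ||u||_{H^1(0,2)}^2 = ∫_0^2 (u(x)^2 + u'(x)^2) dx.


||u||_{H^1}^2 = 2438/7

The H^1 norm (squared) on an interval (0, L) is
  ||u||_{H^1}^2 = ∫_0^L u(x)^2 dx + ∫_0^L u'(x)^2 dx.
Compute u'(x) = -3*x**2 - 4*x - 1.
Then u(x)^2 = x**6 + 4*x**5 + 6*x**4 + 4*x**3 + x**2 and u'(x)^2 = 9*x**4 + 24*x**3 + 22*x**2 + 8*x + 1.
Integrate each monomial from 0 to 2 using ∫_0^2 c·x^n dx = c·2^(n+1)/(n+1):
  ∫_0^2 u(x)^2 dx = ∫_0^2 (x^6 + 4*x^5 + 6*x^4 + 4*x^3 + x^2) dx. Term by term:
    ∫_0^2 x^6 dx = 128/7;  ∫_0^2 4*x^5 dx = 128/3;  ∫_0^2 6*x^4 dx = 192/5;
    ∫_0^2 4*x^3 dx = 16;  ∫_0^2 x^2 dx = 8/3.
  Sum: 128/7 + 128/3 + 192/5 + 16 + 8/3 = 12392/105.
  ∫_0^2 u'(x)^2 dx = ∫_0^2 (9*x^4 + 24*x^3 + 22*x^2 + 8*x + 1) dx. Term by term:
    ∫_0^2 9*x^4 dx = 288/5;  ∫_0^2 24*x^3 dx = 96;  ∫_0^2 22*x^2 dx = 176/3;
    ∫_0^2 8*x dx = 16;  ∫_0^2 1 dx = 2.
  Sum: 288/5 + 96 + 176/3 + 16 + 2 = 3454/15.
Adding: ||u||_{H^1}^2 = 12392/105 + 3454/15 = 2438/7.


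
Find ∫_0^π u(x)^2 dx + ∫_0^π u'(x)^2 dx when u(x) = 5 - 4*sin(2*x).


||u||_{H^1(0,π)}^2 = 65*π

u'(x) = -8*cos(2*x).
Expand u² and (u')² and integrate term by term on (0, π), using: for integers n ≥ 1, ∫_0^π sin²(nx) dx = ∫_0^π cos²(nx) dx = π/2; for n ≠ n', ∫_0^π sin(nx)sin(n'x) dx = ∫_0^π cos(nx)cos(n'x) dx = 0; and by product-to-sum, ∫_0^π sin(nx)cos(n'x) dx = ½∫_0^π [sin((n+n')x) + sin((n−n')x)] dx, which is 0 when n+n' is even and 2n/(n²−n'²) when n+n' is odd (it need not vanish on (0, π)). For the constant mode: ∫_0^π 1 dx = π, ∫_0^π cos(nx) dx = 0, ∫_0^π sin(nx) dx = (1−(−1)^n)/n.
  u² squared terms: (5)²·∫1 dx = 25·π = 25*π;  (-4)²·∫sin(2x)² dx = 16·π/2 = 8*π.
  u² cross terms: 2·(5)·(-4)·∫1·sin(2x) dx = -40·(0) = 0.
  So ∫_0^π u² dx = 25*π + 8*π + 0 = 33*π.
  (u')² squared terms: (-8)²·∫cos(2x)² dx = 64·π/2 = 32*π.
  So ∫_0^π (u')² dx = 32*π.
||u||_{H^1}^2 = (33*π) + (32*π) = 65*π.


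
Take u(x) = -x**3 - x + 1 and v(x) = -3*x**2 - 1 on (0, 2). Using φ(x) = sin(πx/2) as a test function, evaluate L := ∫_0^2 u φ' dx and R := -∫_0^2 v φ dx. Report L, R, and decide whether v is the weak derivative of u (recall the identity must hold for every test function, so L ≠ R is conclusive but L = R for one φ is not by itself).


LHS = -96/π^3 + 28/π, RHS = -96/π^3 + 28/π. Yes, v = u' weakly.

u(x) = -x**3 - x + 1, classical derivative u'(x) = -3*x**2 - 1.
φ(x) = sin(πx/2), so φ'(x) = π*cos(π*x/2)/2.
Note φ(0) = φ(2) = 0, so the boundary term u·φ vanishes.
LHS = ∫_0^2 u(x) φ'(x) dx = ∫_0^2 (-π*x^3*cos(π*x/2)/2 - π*x*cos(π*x/2)/2 + π*cos(π*x/2)/2) dx. Term by term:
  ∫_0^2 π*cos(π*x/2)/2 dx = 0;  ∫_0^2 -π*x*cos(π*x/2)/2 dx = 4/π;  ∫_0^2 -π*x^3*cos(π*x/2)/2 dx = -96/π^3 + 24/π.
Sum: 0 + 4/π + -96/π^3 + 24/π = -96/π^3 + 28/π.
So LHS = -96/π^3 + 28/π.
∫_0^2 v(x) φ(x) dx = ∫_0^2 (-3*x^2*sin(π*x/2) - sin(π*x/2)) dx. Term by term:
  ∫_0^2 -sin(π*x/2) dx = -4/π;  ∫_0^2 -3*x^2*sin(π*x/2) dx = -24/π + 96/π^3.
Sum: -4/π + -24/π + 96/π^3 = -28/π + 96/π^3.
So RHS = -∫_0^2 v(x) φ(x) dx = -96/π^3 + 28/π.
LHS = RHS, so the identity holds for this test φ.
Moreover u is smooth here and v(x) = u'(x) = -3*x**2 - 1 pointwise, so the identity holds for every test function. Hence v is the weak derivative of u.


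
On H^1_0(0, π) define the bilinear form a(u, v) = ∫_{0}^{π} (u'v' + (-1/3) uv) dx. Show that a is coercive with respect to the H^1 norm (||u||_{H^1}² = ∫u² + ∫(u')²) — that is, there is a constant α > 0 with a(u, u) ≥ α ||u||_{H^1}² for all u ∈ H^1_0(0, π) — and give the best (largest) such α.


α = 1/3

Coercivity of a(·,·) on H^1_0(0, π) means a(u, u) ≥ α ||u||_{H^1}² for every u ∈ H^1_0.
The interval has length L = π, and Poincaré/coercivity depend only on L. Here a(u, u) = ∫(u')² + (-1/3)·∫u².
Here c = -1/3 < 0 with |c| < (π/L)² = 1, so coercivity still holds. The condition a(u,u) ≥ α||u||_{H^1}² reads (1−α)∫(u')² ≥ (α−c)∫u². Any admissible α is ≤ 1 (rapidly oscillating u have ∫u²/∫(u')² → 0), and α = 1 would force 0 ≥ (1−c)∫u², impossible since c < 1; so 1−α > 0. By the sharp Poincaré inequality on H^1_0 of an interval of length L, ∫(u')² ≥ (π/L)²∫u² with equality for the first sine mode sin(π(x−x₀)/L) (x₀ the left endpoint), so the inequality holds for all u iff (1−α)(π/L)² ≥ α − c, i.e. α ≤ ((π/L)² + c)/((π/L)² + 1) = (1 + c(L/π)²)/(1 + (L/π)²). (Direct route, valid since c ≤ 0: Poincaré gives c∫u² ≥ c(L/π)²∫(u')², so a(u,u) ≥ (1 + c(L/π)²)∫(u')², while ||u||_{H^1}² ≤ (1 + (L/π)²)∫(u')²; dividing yields the same α.) With (π/L)² = 1 and c = -1/3, the largest admissible constant is α = ((π/L)² + c)/((π/L)² + 1).
Simplifying, α = 1/3.


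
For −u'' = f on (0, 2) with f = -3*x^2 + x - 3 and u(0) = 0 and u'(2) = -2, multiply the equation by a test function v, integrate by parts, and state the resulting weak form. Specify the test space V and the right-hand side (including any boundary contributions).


V = {v ∈ H^1(0, 2) : v(0) = 0} (test functions vanish at x = 0 where u is specified); weak form: ∫_0^2 u'v' dx = ∫_0^2 (-3*x^2 + x - 3) v dx − 2·v(2) for all v ∈ V.

Multiply both sides by a test function v and integrate from 0 to 2:
  ∫_0^2 −u''(x) v(x) dx = ∫_0^2 f(x) v(x) dx.
Integrate the LHS by parts once:
  ∫_0^2 −u'' v dx = −[u'(x) v(x)]_0^2 + ∫_0^2 u'(x) v'(x) dx.
Thus ∫_0^2 u'(x) v'(x) dx = ∫_0^2 f(x) v(x) dx + [u'(x) v(x)]_0^2.
Choose V so that boundary terms are either known or forced to vanish.
Mixed BC: u(0) = 0 (Dirichlet) and u'(2) = -2 (Neumann). Define V = {v ∈ H^1(0, 2) : v(0) = 0}. Then [u' v]_0^2 = u'(2)·v(2) − u'(0)·0 = − 2·v(2).
Weak formulation: find u (satisfying any essential BC) such that ∫_0^2 u'(x) v'(x) dx = ∫_0^2 f v dx − 2·v(2) for all v ∈ V (Dirichlet at 0 absorbed into V; Neumann datum at x = 2 contributes the boundary term).
Substituting f(x) = -3*x^2 + x - 3, the right-hand side is ∫_0^2 (-3*x^2 + x - 3) v dx − 2·v(2).


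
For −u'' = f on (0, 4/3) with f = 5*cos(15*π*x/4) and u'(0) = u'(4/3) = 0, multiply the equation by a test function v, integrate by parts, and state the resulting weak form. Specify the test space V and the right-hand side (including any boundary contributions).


V = H^1(0, 4/3) (no boundary constraint on v; u is determined up to an additive constant); weak form: ∫_0^4/3 u'v' dx = ∫_0^4/3 (5*cos(15*π*x/4)) v dx for all v ∈ V.

Multiply both sides by a test function v and integrate from 0 to 4/3:
  ∫_0^4/3 −u''(x) v(x) dx = ∫_0^4/3 f(x) v(x) dx.
Integrate the LHS by parts once:
  ∫_0^4/3 −u'' v dx = −[u'(x) v(x)]_0^4/3 + ∫_0^4/3 u'(x) v'(x) dx.
Thus ∫_0^4/3 u'(x) v'(x) dx = ∫_0^4/3 f(x) v(x) dx + [u'(x) v(x)]_0^4/3.
Choose V so that boundary terms are either known or forced to vanish.
u has homogeneous Neumann: u'(0) = u'(4/3) = 0. So [u' v]_0^4/3 = 0·v(4/3) − 0·v(0) = 0 for any v; take V = H^1(0, 4/3).
Weak formulation: find u (satisfying any essential BC) such that ∫_0^4/3 u'(x) v'(x) dx = ∫_0^4/3 f v dx for all v ∈ V (homogeneous Neumann, so boundary terms vanish).
Substituting f(x) = 5*cos(15*π*x/4), the right-hand side is ∫_0^4/3 (5*cos(15*π*x/4)) v dx.
Compatibility check (pure Neumann): taking v ≡ 1 ∈ V gives 0 = ∫_0^4/3 f dx + (0) − (0), i.e. ∫_0^4/3 f dx must equal u'(0) − u'(4/3) = 0. Indeed ∫_0^4/3 (5*cos(15*π*x/4)) dx = 0, so the data are compatible. The solution is then unique only up to an additive constant (fix it e.g. by requiring ∫_0^4/3 u dx = 0).


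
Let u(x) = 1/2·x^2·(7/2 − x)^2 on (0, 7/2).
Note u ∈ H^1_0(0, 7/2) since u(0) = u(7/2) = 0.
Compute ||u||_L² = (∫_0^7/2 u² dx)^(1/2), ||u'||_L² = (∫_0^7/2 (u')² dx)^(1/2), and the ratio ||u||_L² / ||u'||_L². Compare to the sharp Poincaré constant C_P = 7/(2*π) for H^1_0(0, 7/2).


||u||_L² / ||u'||_L² = 7*sqrt(3)/12 < C_P = 7/(2*π).

u(x) = 1/2·x^2·(7/2 − x)^2, so u'(x) = x*(2*x - 7)*(4*x - 7)/4.
u(x) = 1/2·x^2·(7/2 − x)^2 vanishes at x = 0 and x = 7/2, so u ∈ H^1_0(0, 7/2). Differentiate via the product rule and integrate the resulting polynomials term by term.
  ∫_0^7/2 u² dx = ∫_0^7/2 (x^8/4 - 7*x^7/2 + 147*x^6/8 - 343*x^5/8 + 2401*x^4/64) dx. Term by term:
    ∫_0^7/2 x^8/4 dx = 40353607/18432;  ∫_0^7/2 -7*x^7/2 dx = -40353607/4096;  ∫_0^7/2 147*x^6/8 dx = 17294403/1024;
    ∫_0^7/2 -343*x^5/8 dx = -40353607/3072;  ∫_0^7/2 2401*x^4/64 dx = 40353607/10240.
  Sum: 40353607/18432 − 40353607/4096 + 17294403/1024 − 40353607/3072 + 40353607/10240 = 5764801/184320.
  ∫_0^7/2 (u')² dx = ∫_0^7/2 (4*x^6 - 42*x^5 + 637*x^4/4 - 1029*x^3/4 + 2401*x^2/16) dx. Term by term:
    ∫_0^7/2 4*x^6 dx = 117649/32;  ∫_0^7/2 -42*x^5 dx = -823543/64;  ∫_0^7/2 637*x^4/4 dx = 10706059/640;
    ∫_0^7/2 -1029*x^3/4 dx = -2470629/256;  ∫_0^7/2 2401*x^2/16 dx = 823543/384.
  Sum: 117649/32 − 823543/64 + 10706059/640 − 2470629/256 + 823543/384 = 117649/3840.
∫_0^7/2 u² dx = 5764801/184320, so ||u||_L² = 2401*sqrt(5)/960.
∫_0^7/2 (u')² dx = 117649/3840, so ||u'||_L² = 343*sqrt(15)/240.
Ratio ||u||_L² / ||u'||_L² = 7*sqrt(3)/12.
Sharp Poincaré constant on H^1_0(0, 7/2) is C_P = L/π = 7/(2*π), achieved by sin(2*π/7·x).
A polynomial bump cannot attain the sharp Poincaré constant (only the first sine eigenfunction does), so the ratio is strictly less than C_P, consistent with ||u||_L² ≤ C_P ||u'||_L².


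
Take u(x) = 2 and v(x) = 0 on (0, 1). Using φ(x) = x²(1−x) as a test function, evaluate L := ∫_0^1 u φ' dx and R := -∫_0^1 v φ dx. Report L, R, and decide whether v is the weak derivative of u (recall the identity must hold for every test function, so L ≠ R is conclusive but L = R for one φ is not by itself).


LHS = 0, RHS = 0. Yes, v = u' weakly.

u(x) = 2, classical derivative u'(x) = 0.
φ(x) = x²(1−x), so φ'(x) = x*(2 - 3*x).
Note φ(0) = φ(1) = 0, so the boundary term u·φ vanishes.
LHS = ∫_0^1 u(x) φ'(x) dx = ∫_0^1 (-6*x^2 + 4*x) dx. Term by term:
  ∫_0^1 -6*x^2 dx = -2;  ∫_0^1 4*x dx = 2.
Sum: -2 + 2 = 0.
So LHS = 0.
∫_0^1 v(x) φ(x) dx = ∫_0^1 (0) dx. Term by term:
  ∫_0^1 0 dx = 0.
So RHS = -∫_0^1 v(x) φ(x) dx = 0.
LHS = RHS, so the identity holds for this test φ.
Moreover u is smooth here and v(x) = u'(x) = 0 pointwise, so the identity holds for every test function. Hence v is the weak derivative of u.


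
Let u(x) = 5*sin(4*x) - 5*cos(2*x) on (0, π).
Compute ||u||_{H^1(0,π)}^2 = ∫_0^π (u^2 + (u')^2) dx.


||u||_{H^1(0,π)}^2 = 275*π

u'(x) = 10*sin(2*x) + 20*cos(4*x).
Expand u² and (u')² and integrate term by term on (0, π), using: for integers n ≥ 1, ∫_0^π sin²(nx) dx = ∫_0^π cos²(nx) dx = π/2; for n ≠ n', ∫_0^π sin(nx)sin(n'x) dx = ∫_0^π cos(nx)cos(n'x) dx = 0; and by product-to-sum, ∫_0^π sin(nx)cos(n'x) dx = ½∫_0^π [sin((n+n')x) + sin((n−n')x)] dx, which is 0 when n+n' is even and 2n/(n²−n'²) when n+n' is odd (it need not vanish on (0, π)).
  u² squared terms: (-5)²·∫cos(2x)² dx = 25·π/2 = 25*π/2;  (5)²·∫sin(4x)² dx = 25·π/2 = 25*π/2.
  u² cross terms: 2·(-5)·(5)·∫cos(2x)·sin(4x) dx = -50·(0) = 0.
  So ∫_0^π u² dx = 25*π/2 + 25*π/2 + 0 = 25*π.
  (u')² squared terms: (10)²·∫sin(2x)² dx = 100·π/2 = 50*π;  (20)²·∫cos(4x)² dx = 400·π/2 = 200*π.
  (u')² cross terms: 2·(10)·(20)·∫sin(2x)·cos(4x) dx = 400·(0) = 0.
  So ∫_0^π (u')² dx = 50*π + 200*π + 0 = 250*π.
||u||_{H^1}^2 = (25*π) + (250*π) = 275*π.


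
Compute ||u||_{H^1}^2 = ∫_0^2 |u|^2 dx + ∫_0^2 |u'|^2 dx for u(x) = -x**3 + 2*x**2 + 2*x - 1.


||u||_{H^1}^2 = 766/35

The H^1 norm (squared) on an interval (0, L) is
  ||u||_{H^1}^2 = ∫_0^L u(x)^2 dx + ∫_0^L u'(x)^2 dx.
Compute u'(x) = -3*x**2 + 4*x + 2.
Then u(x)^2 = x**6 - 4*x**5 + 10*x**3 - 4*x + 1 and u'(x)^2 = 9*x**4 - 24*x**3 + 4*x**2 + 16*x + 4.
Integrate each monomial from 0 to 2 using ∫_0^2 c·x^n dx = c·2^(n+1)/(n+1):
  ∫_0^2 u(x)^2 dx = ∫_0^2 (x^6 - 4*x^5 + 10*x^3 - 4*x + 1) dx. Term by term:
    ∫_0^2 x^6 dx = 128/7;  ∫_0^2 -4*x^5 dx = -128/3;  ∫_0^2 10*x^3 dx = 40;
    ∫_0^2 -4*x dx = -8;  ∫_0^2 1 dx = 2.
  Sum: 128/7 − 128/3 + 40 − 8 + 2 = 202/21.
  ∫_0^2 u'(x)^2 dx = ∫_0^2 (9*x^4 - 24*x^3 + 4*x^2 + 16*x + 4) dx. Term by term:
    ∫_0^2 9*x^4 dx = 288/5;  ∫_0^2 -24*x^3 dx = -96;  ∫_0^2 4*x^2 dx = 32/3;
    ∫_0^2 16*x dx = 32;  ∫_0^2 4 dx = 8.
  Sum: 288/5 − 96 + 32/3 + 32 + 8 = 184/15.
Adding: ||u||_{H^1}^2 = 202/21 + 184/15 = 766/35.


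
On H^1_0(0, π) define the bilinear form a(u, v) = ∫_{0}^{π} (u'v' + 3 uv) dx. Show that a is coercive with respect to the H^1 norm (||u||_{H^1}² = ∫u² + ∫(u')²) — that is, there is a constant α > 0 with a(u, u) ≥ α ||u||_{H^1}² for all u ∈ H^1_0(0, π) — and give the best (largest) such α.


α = 1

Coercivity of a(·,·) on H^1_0(0, π) means a(u, u) ≥ α ||u||_{H^1}² for every u ∈ H^1_0.
The interval has length L = π, and Poincaré/coercivity depend only on L. Here a(u, u) = ∫(u')² + (3)·∫u².
Here c = 3 ≥ 1, so a(u,u) = ∫(u')² + c∫u² ≥ ∫(u')² + ∫u² = ||u||_{H^1}², i.e. α = 1 works. No larger α is possible: a(u,u) ≥ α||u||_{H^1}² means (1−α)∫(u')² ≥ (α−c)∫u², and for the modes u_n = sin(nπ(x−x₀)/L) (x₀ the left endpoint) one has ∫u_n²/∫(u_n')² = (L/(nπ))² → 0, so a(u_n,u_n)/||u_n||_{H^1}² → 1. Hence the optimal constant is α = 1.
Therefore α = 1.


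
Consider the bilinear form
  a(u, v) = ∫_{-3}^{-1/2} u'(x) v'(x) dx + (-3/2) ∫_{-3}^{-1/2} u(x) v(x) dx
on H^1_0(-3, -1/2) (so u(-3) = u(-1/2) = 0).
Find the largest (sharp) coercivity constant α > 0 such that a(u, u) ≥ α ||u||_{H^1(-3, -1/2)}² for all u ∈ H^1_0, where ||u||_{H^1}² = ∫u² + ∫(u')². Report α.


α = (-75 + 8*π^2)/(2*(25 + 4*π^2))

Coercivity of a(·,·) on H^1_0(-3, -1/2) means a(u, u) ≥ α ||u||_{H^1}² for every u ∈ H^1_0.
The interval has length L = 5/2, and Poincaré/coercivity depend only on L. Here a(u, u) = ∫(u')² + (-3/2)·∫u².
Here c = -3/2 < 0 with |c| < (π/L)² = 4*π^2/25, so coercivity still holds. The condition a(u,u) ≥ α||u||_{H^1}² reads (1−α)∫(u')² ≥ (α−c)∫u². Any admissible α is ≤ 1 (rapidly oscillating u have ∫u²/∫(u')² → 0), and α = 1 would force 0 ≥ (1−c)∫u², impossible since c < 1; so 1−α > 0. By the sharp Poincaré inequality on H^1_0 of an interval of length L, ∫(u')² ≥ (π/L)²∫u² with equality for the first sine mode sin(π(x−x₀)/L) (x₀ the left endpoint), so the inequality holds for all u iff (1−α)(π/L)² ≥ α − c, i.e. α ≤ ((π/L)² + c)/((π/L)² + 1) = (1 + c(L/π)²)/(1 + (L/π)²). (Direct route, valid since c ≤ 0: Poincaré gives c∫u² ≥ c(L/π)²∫(u')², so a(u,u) ≥ (1 + c(L/π)²)∫(u')², while ||u||_{H^1}² ≤ (1 + (L/π)²)∫(u')²; dividing yields the same α.) With (π/L)² = 4*π^2/25 and c = -3/2, the largest admissible constant is α = ((π/L)² + c)/((π/L)² + 1).
Simplifying, α = (-75 + 8*π^2)/(2*(25 + 4*π^2)).


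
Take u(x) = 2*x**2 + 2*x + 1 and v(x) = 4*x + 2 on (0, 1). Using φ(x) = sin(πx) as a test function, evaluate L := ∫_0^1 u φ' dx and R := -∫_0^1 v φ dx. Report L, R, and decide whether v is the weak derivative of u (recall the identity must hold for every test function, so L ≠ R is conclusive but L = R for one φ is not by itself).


LHS = -8/π, RHS = -8/π. Yes, v = u' weakly.

u(x) = 2*x**2 + 2*x + 1, classical derivative u'(x) = 4*x + 2.
φ(x) = sin(πx), so φ'(x) = π*cos(π*x).
Note φ(0) = φ(1) = 0, so the boundary term u·φ vanishes.
LHS = ∫_0^1 u(x) φ'(x) dx = ∫_0^1 (2*π*x^2*cos(π*x) + 2*π*x*cos(π*x) + π*cos(π*x)) dx. Term by term:
  ∫_0^1 π*cos(π*x) dx = 0;  ∫_0^1 2*π*x*cos(π*x) dx = -4/π;  ∫_0^1 2*π*x^2*cos(π*x) dx = -4/π.
Sum: 0 − 4/π − 4/π = -8/π.
So LHS = -8/π.
∫_0^1 v(x) φ(x) dx = ∫_0^1 (4*x*sin(π*x) + 2*sin(π*x)) dx. Term by term:
  ∫_0^1 2*sin(π*x) dx = 4/π;  ∫_0^1 4*x*sin(π*x) dx = 4/π.
Sum: 4/π + 4/π = 8/π.
So RHS = -∫_0^1 v(x) φ(x) dx = -8/π.
LHS = RHS, so the identity holds for this test φ.
Moreover u is smooth here and v(x) = u'(x) = 4*x + 2 pointwise, so the identity holds for every test function. Hence v is the weak derivative of u.


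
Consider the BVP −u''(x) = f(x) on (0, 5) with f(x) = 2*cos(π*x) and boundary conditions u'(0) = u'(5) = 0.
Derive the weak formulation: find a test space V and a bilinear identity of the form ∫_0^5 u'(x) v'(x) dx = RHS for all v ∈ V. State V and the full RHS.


V = H^1(0, 5) (no boundary constraint on v; u is determined up to an additive constant); weak form: ∫_0^5 u'v' dx = ∫_0^5 (2*cos(π*x)) v dx for all v ∈ V.

Multiply both sides by a test function v and integrate from 0 to 5:
  ∫_0^5 −u''(x) v(x) dx = ∫_0^5 f(x) v(x) dx.
Integrate the LHS by parts once:
  ∫_0^5 −u'' v dx = −[u'(x) v(x)]_0^5 + ∫_0^5 u'(x) v'(x) dx.
Thus ∫_0^5 u'(x) v'(x) dx = ∫_0^5 f(x) v(x) dx + [u'(x) v(x)]_0^5.
Choose V so that boundary terms are either known or forced to vanish.
u has homogeneous Neumann: u'(0) = u'(5) = 0. So [u' v]_0^5 = 0·v(5) − 0·v(0) = 0 for any v; take V = H^1(0, 5).
Weak formulation: find u (satisfying any essential BC) such that ∫_0^5 u'(x) v'(x) dx = ∫_0^5 f v dx for all v ∈ V (homogeneous Neumann, so boundary terms vanish).
Substituting f(x) = 2*cos(π*x), the right-hand side is ∫_0^5 (2*cos(π*x)) v dx.
Compatibility check (pure Neumann): taking v ≡ 1 ∈ V gives 0 = ∫_0^5 f dx + (0) − (0), i.e. ∫_0^5 f dx must equal u'(0) − u'(5) = 0. Indeed ∫_0^5 (2*cos(π*x)) dx = 0, so the data are compatible. The solution is then unique only up to an additive constant (fix it e.g. by requiring ∫_0^5 u dx = 0).
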